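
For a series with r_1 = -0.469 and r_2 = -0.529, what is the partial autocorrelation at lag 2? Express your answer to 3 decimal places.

φ_{22} = (r_2 − r_1²) / (1 − r_1²)
r_1² = (-0.469)² = 0.219961
Numerator = -0.529 − 0.2200 = -0.7490; denominator = 1 − 0.2200 = 0.7800
φ_{22} = -0.7490 / 0.7800 = -0.960

-0.960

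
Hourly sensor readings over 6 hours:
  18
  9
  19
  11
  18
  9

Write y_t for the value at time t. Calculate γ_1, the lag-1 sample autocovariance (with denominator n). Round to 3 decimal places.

Mean ȳ = (18 + 9 + 19 + 11 + 18 + 9)/6 = 14.0000
Deviations: 4.0000, -5.0000, 5.0000, -3.0000, 4.0000, -5.0000
Σ_{t=1}^{5}(y_t−ȳ)(y_{t+1}−ȳ) = -92.0000
γ_1 = -92.0000 / 6 = -15.333

-15.333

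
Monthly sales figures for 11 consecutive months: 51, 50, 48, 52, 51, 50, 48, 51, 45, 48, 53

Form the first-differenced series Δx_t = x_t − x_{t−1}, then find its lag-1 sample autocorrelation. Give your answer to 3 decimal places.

-0.319

First differences Δx: -1, -2, 4, -1, -1, -2, 3, -6, 3, 5
Mean of differences = 0.2000
Numerator Σ(Δx_t−Δx̄)(Δx_{t+1}−Δx̄) = -33.6400
Denominator Σ(Δx_t−Δx̄)² = 105.6000
r_1(Δx) = -33.6400 / 105.6000 = -0.319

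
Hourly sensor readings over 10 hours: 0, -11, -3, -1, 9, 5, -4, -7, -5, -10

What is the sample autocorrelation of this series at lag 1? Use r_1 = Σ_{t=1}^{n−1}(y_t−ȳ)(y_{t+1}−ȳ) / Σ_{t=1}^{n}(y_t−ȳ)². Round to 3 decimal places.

Mean ȳ = (0 − 11 − 3 − 1 + 9 + 5 − 4 − 7 − 5 − 10)/10 = -2.7000
Numerator Σ_{t=1}^{9}(y_t−ȳ)(y_{t+1}−ȳ) = 111.8100
Denominator Σ(y_t−ȳ)² = 354.1000
r_1 = 111.8100 / 354.1000 = 0.316

0.316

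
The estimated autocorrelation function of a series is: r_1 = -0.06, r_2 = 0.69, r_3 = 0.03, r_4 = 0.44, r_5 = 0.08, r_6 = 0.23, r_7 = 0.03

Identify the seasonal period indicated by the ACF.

2

The largest autocorrelation is r_2 = 0.69, with weaker echoes at lags 4 (0.44) and 6 (0.23); the remaining lags stay at or below 0.08.
The dominant spike at lag 2 indicates a seasonal period of 2.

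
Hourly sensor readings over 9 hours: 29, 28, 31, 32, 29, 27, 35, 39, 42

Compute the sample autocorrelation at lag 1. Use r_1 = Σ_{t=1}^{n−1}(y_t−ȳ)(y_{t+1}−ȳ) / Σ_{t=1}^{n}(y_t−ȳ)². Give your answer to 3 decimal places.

0.500

Mean ȳ = (29 + 28 + 31 + 32 + 29 + 27 + 35 + 39 + 42)/9 = 32.4444
Numerator Σ_{t=1}^{8}(y_t−ȳ)(y_{t+1}−ȳ) = 108.1358
Denominator Σ(y_t−ȳ)² = 216.2222
r_1 = 108.1358 / 216.2222 = 0.500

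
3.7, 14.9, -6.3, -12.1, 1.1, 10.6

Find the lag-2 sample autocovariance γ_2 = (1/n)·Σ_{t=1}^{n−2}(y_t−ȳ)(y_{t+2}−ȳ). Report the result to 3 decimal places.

-51.694

Mean ȳ = (3.7 + 14.9 − 6.3 − 12.1 + 1.1 + 10.6)/6 = 1.9833
Deviations: 1.7167, 12.9167, -8.2833, -14.0833, -0.8833, 8.6167
Σ_{t=1}^{4}(y_t−ȳ)(y_{t+2}−ȳ) = -310.1639
γ_2 = -310.1639 / 6 = -51.694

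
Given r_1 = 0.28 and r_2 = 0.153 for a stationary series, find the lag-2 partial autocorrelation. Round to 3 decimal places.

0.081

φ_{22} = (r_2 − r_1²) / (1 − r_1²)
r_1² = (0.28)² = 0.0784
Numerator = 0.153 − 0.0784 = 0.0746; denominator = 1 − 0.0784 = 0.9216
φ_{22} = 0.0746 / 0.9216 = 0.081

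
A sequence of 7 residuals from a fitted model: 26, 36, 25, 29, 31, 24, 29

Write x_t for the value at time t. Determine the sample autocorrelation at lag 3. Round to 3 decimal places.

0.329

Mean x̄ = (26 + 36 + 25 + 29 + 31 + 24 + 29)/7 = 28.5714
Deviations from mean: -2.5714, 7.4286, -3.5714, 0.4286, 2.4286, -4.5714, 0.4286
Numerator Σ_{t=1}^{4}(x_t−x̄)(x_{t+3}−x̄) = 33.4490
Denominator Σ(x_t−x̄)² = 101.7143
r_3 = 33.4490 / 101.7143 = 0.329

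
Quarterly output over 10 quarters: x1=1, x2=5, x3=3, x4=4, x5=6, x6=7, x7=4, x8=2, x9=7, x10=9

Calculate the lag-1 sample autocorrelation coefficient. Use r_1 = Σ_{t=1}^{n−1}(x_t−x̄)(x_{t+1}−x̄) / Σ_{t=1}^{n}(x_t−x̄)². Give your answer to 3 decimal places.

0.100

Mean x̄ = (1 + 5 + 3 + 4 + 6 + 7 + 4 + 2 + 7 + 9)/10 = 4.8000
Numerator Σ_{t=1}^{9}(x_t−x̄)(x_{t+1}−x̄) = 5.5600
Denominator Σ(x_t−x̄)² = 55.6000
r_1 = 5.5600 / 55.6000 = 0.100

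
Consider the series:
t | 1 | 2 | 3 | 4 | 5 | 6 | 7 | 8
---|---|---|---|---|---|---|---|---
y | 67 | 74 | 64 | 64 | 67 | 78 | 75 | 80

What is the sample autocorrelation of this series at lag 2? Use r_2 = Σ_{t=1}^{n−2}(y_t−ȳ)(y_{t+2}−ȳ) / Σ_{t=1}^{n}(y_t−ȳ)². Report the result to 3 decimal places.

0.121

Mean ȳ = (67 + 74 + 64 + 64 + 67 + 78 + 75 + 80)/8 = 71.1250
Deviations from mean: -4.1250, 2.8750, -7.1250, -7.1250, -4.1250, 6.8750, 3.8750, 8.8750
Σ(y_t−ȳ)(y_{t+2}−ȳ) = (29.3906) + (-20.4844) + (29.3906) + (-48.9844) + (-15.9844) + (61.0156) = 34.3438
Denominator Σ(y_t−ȳ)² = 284.8750
r_2 = 34.3438 / 284.8750 = 0.121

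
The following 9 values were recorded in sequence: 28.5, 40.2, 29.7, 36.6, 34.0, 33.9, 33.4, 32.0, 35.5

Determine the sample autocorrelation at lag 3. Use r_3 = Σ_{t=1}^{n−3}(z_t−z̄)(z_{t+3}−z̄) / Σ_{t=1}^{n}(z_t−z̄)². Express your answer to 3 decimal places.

-0.151

Mean z̄ = (28.5 + 40.2 + 29.7 + 36.6 + 34.0 + 33.9 + 33.4 + 32.0 + 35.5)/9 = 33.7556
Numerator Σ_{t=1}^{6}(z_t−z̄)(z_{t+3}−z̄) = -15.1481
Denominator Σ(z_t−z̄)² = 100.0222
r_3 = -15.1481 / 100.0222 = -0.151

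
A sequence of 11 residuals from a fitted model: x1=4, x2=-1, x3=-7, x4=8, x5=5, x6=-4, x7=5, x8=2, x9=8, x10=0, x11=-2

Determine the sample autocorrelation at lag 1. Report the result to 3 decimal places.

Mean x̄ = (4 − 1 − 7 + 8 + 5 − 4 + 5 + 2 + 8 + 0 − 2)/11 = 1.6364
Numerator Σ_{t=1}^{10}(x_t−x̄)(x_{t+1}−x̄) = -55.8595
Denominator Σ(x_t−x̄)² = 238.5455
r_1 = -55.8595 / 238.5455 = -0.234

-0.234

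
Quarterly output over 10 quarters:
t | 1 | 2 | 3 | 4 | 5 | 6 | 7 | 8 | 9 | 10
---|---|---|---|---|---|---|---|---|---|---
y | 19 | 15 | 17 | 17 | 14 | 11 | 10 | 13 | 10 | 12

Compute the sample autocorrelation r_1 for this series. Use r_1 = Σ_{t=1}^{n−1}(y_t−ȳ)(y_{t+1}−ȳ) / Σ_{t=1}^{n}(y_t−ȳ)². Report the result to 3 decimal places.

Mean ȳ = (19 + 15 + 17 + 17 + 14 + 11 + 10 + 13 + 10 + 12)/10 = 13.8000
Numerator Σ_{t=1}^{9}(y_t−ȳ)(y_{t+1}−ȳ) = 43.9600
Denominator Σ(y_t−ȳ)² = 89.6000
r_1 = 43.9600 / 89.6000 = 0.491

0.491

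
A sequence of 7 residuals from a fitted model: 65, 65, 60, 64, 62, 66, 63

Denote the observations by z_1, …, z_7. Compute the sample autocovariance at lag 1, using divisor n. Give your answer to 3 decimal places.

-1.496

Mean z̄ = (65 + 65 + 60 + 64 + 62 + 66 + 63)/7 = 63.5714
Σ_{t=1}^{6}(z_t−z̄)(z_{t+1}−z̄) = -10.4694
γ_1 = -10.4694 / 7 = -1.496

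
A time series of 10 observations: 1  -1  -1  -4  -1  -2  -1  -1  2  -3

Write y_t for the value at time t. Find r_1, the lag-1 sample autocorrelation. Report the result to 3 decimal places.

-0.227

Mean ȳ = (1 − 1 − 1 − 4 − 1 − 2 − 1 − 1 + 2 − 3)/10 = -1.1000
Numerator Σ_{t=1}^{9}(y_t−ȳ)(y_{t+1}−ȳ) = -6.1100
Denominator Σ(y_t−ȳ)² = 26.9000
r_1 = -6.1100 / 26.9000 = -0.227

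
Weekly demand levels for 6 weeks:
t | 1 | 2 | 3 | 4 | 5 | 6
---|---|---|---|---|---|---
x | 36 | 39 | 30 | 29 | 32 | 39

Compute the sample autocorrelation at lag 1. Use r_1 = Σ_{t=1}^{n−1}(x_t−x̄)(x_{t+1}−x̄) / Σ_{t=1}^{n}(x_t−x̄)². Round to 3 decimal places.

0.111

Mean x̄ = (36 + 39 + 30 + 29 + 32 + 39)/6 = 34.1667
Deviations from mean: 1.8333, 4.8333, -4.1667, -5.1667, -2.1667, 4.8333
Σ(x_t−x̄)(x_{t+1}−x̄) = (8.8611) + (-20.1389) + (21.5278) + (11.1944) + (-10.4722) = 10.9722
Denominator Σ(x_t−x̄)² = 98.8333
r_1 = 10.9722 / 98.8333 = 0.111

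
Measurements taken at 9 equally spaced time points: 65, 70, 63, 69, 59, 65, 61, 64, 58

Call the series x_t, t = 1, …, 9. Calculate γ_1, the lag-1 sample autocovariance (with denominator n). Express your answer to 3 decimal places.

Mean x̄ = (65 + 70 + 63 + 69 + 59 + 65 + 61 + 64 + 58)/9 = 63.7778
Σ_{t=1}^{8}(x_t−x̄)(x_{t+1}−x̄) = -37.3827
γ_1 = -37.3827 / 9 = -4.154

-4.154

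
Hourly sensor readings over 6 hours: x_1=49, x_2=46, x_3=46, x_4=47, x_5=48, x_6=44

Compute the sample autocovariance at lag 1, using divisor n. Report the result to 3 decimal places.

Mean x̄ = (49 + 46 + 46 + 47 + 48 + 44)/6 = 46.6667
Deviations: 2.3333, -0.6667, -0.6667, 0.3333, 1.3333, -2.6667
Σ_{t=1}^{5}(x_t−x̄)(x_{t+1}−x̄) = -4.4444
γ_1 = -4.4444 / 6 = -0.741

-0.741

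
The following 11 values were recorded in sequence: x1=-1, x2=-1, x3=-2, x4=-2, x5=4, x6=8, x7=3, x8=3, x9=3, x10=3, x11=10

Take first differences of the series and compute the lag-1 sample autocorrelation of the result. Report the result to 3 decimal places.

First differences Δx: 0, -1, 0, 6, 4, -5, 0, 0, 0, 7
Mean of differences = 1.1000
Numerator Σ(Δx_t−Δx̄)(Δx_{t+1}−Δx̄) = -1.6100
Denominator Σ(Δx_t−Δx̄)² = 114.9000
r_1(Δx) = -1.6100 / 114.9000 = -0.014

-0.014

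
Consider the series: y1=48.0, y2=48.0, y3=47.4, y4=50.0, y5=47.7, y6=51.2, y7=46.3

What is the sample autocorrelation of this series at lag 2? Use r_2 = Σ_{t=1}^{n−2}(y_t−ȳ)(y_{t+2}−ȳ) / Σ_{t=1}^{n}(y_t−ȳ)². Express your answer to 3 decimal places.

Mean ȳ = (48.0 + 48.0 + 47.4 + 50.0 + 47.7 + 51.2 + 46.3)/7 = 48.3714
Deviations from mean: -0.3714, -0.3714, -0.9714, 1.6286, -0.6714, 2.8286, -2.0714
Numerator Σ_{t=1}^{5}(y_t−ȳ)(y_{t+2}−ȳ) = 6.4055
Denominator Σ(y_t−ȳ)² = 16.6143
r_2 = 6.4055 / 16.6143 = 0.386

0.386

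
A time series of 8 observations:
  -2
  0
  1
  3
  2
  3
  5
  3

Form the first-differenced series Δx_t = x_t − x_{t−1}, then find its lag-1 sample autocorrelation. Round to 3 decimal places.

-0.329

First differences Δx: 2, 1, 2, -1, 1, 2, -2
Mean of differences = 0.7143
Numerator Σ(Δx_t−Δx̄)(Δx_{t+1}−Δx̄) = -5.0816
Denominator Σ(Δx_t−Δx̄)² = 15.4286
r_1(Δx) = -5.0816 / 15.4286 = -0.329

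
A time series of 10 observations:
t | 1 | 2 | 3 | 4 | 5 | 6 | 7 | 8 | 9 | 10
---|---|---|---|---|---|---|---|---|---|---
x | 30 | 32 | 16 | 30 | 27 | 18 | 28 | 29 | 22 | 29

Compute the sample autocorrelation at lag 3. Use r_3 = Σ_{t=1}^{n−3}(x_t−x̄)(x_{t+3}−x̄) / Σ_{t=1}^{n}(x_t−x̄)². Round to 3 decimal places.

Mean x̄ = (30 + 32 + 16 + 30 + 27 + 18 + 28 + 29 + 22 + 29)/10 = 26.1000
Σ(x_t−x̄)(x_{t+3}−x̄) = (15.2100) + (5.3100) + (81.8100) + (7.4100) + (2.6100) + (33.2100) + (5.5100) = 151.0700
Denominator Σ(x_t−x̄)² = 270.9000
r_3 = 151.0700 / 270.9000 = 0.558

0.558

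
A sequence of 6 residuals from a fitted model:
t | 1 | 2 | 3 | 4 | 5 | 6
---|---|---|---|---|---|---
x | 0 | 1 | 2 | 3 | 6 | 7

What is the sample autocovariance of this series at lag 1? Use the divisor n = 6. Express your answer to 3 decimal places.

3.329

Mean x̄ = (0 + 1 + 2 + 3 + 6 + 7)/6 = 3.1667
Σ_{t=1}^{5}(x_t−x̄)(x_{t+1}−x̄) = 19.9722
γ_1 = 19.9722 / 6 = 3.329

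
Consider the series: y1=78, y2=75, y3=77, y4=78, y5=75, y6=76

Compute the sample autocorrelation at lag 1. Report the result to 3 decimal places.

-0.395

Mean ȳ = (78 + 75 + 77 + 78 + 75 + 76)/6 = 76.5000
Deviations from mean: 1.5000, -1.5000, 0.5000, 1.5000, -1.5000, -0.5000
Σ(y_t−ȳ)(y_{t+1}−ȳ) = (-2.2500) + (-0.7500) + (0.7500) + (-2.2500) + (0.7500) = -3.7500
Denominator Σ(y_t−ȳ)² = 9.5000
r_1 = -3.7500 / 9.5000 = -0.395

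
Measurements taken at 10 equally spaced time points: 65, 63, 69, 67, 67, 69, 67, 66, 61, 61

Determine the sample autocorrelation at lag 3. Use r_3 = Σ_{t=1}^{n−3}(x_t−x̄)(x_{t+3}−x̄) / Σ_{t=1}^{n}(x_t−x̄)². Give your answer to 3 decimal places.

-0.150

Mean x̄ = (65 + 63 + 69 + 67 + 67 + 69 + 67 + 66 + 61 + 61)/10 = 65.5000
Σ(x_t−x̄)(x_{t+3}−x̄) = (-0.7500) + (-3.7500) + (12.2500) + (2.2500) + (0.7500) + (-15.7500) + (-6.7500) = -11.7500
Denominator Σ(x_t−x̄)² = 78.5000
r_3 = -11.7500 / 78.5000 = -0.150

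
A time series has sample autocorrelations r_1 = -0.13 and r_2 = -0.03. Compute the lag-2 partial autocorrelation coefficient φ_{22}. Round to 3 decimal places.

φ_{22} = (r_2 − r_1²) / (1 − r_1²)
r_1² = (-0.13)² = 0.0169
Numerator = -0.03 − 0.0169 = -0.0469; denominator = 1 − 0.0169 = 0.9831
φ_{22} = -0.0469 / 0.9831 = -0.048

-0.048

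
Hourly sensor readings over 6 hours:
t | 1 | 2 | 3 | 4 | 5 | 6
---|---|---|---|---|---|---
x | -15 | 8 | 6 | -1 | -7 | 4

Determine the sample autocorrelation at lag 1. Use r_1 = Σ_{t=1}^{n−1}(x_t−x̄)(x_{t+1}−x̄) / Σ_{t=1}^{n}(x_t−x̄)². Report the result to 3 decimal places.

-0.245

Mean x̄ = (-15 + 8 + 6 − 1 − 7 + 4)/6 = -0.8333
Deviations from mean: -14.1667, 8.8333, 6.8333, -0.1667, -6.1667, 4.8333
Σ(x_t−x̄)(x_{t+1}−x̄) = (-125.1389) + (60.3611) + (-1.1389) + (1.0278) + (-29.8056) = -94.6944
Denominator Σ(x_t−x̄)² = 386.8333
r_1 = -94.6944 / 386.8333 = -0.245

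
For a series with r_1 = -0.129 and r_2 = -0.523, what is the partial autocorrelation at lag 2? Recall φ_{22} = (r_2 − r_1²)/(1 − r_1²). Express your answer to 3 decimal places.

-0.549

φ_{22} = (r_2 − r_1²) / (1 − r_1²)
r_1² = (-0.129)² = 0.016641
Numerator = -0.523 − 0.0166 = -0.5396; denominator = 1 − 0.0166 = 0.9834
φ_{22} = -0.5396 / 0.9834 = -0.549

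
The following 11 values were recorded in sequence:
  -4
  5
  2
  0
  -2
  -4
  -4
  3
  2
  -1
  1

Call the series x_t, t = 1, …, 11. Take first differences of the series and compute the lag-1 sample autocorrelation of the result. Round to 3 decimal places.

-0.125

First differences Δx: 9, -3, -2, -2, -2, 0, 7, -1, -3, 2
Mean of differences = 0.5000
Numerator Σ(Δx_t−Δx̄)(Δx_{t+1}−Δx̄) = -20.2500
Denominator Σ(Δx_t−Δx̄)² = 162.5000
r_1(Δx) = -20.2500 / 162.5000 = -0.125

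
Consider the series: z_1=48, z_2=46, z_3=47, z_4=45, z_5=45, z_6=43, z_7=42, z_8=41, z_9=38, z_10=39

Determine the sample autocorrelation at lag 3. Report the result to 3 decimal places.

0.120

Mean z̄ = (48 + 46 + 47 + 45 + 45 + 43 + 42 + 41 + 38 + 39)/10 = 43.4000
Σ(z_t−z̄)(z_{t+3}−z̄) = (7.3600) + (4.1600) + (-1.4400) + (-2.2400) + (-3.8400) + (2.1600) + (6.1600) = 12.3200
Denominator Σ(z_t−z̄)² = 102.4000
r_3 = 12.3200 / 102.4000 = 0.120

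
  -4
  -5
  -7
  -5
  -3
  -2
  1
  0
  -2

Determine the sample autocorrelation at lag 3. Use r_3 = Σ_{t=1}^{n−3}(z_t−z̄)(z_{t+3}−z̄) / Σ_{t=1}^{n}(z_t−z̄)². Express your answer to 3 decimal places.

Mean z̄ = (-4 − 5 − 7 − 5 − 3 − 2 + 1 + 0 − 2)/9 = -3.0000
Σ(z_t−z̄)(z_{t+3}−z̄) = (2.0000) + (0.0000) + (-4.0000) + (-8.0000) + (0.0000) + (1.0000) = -9.0000
Denominator Σ(z_t−z̄)² = 52.0000
r_3 = -9.0000 / 52.0000 = -0.173

-0.173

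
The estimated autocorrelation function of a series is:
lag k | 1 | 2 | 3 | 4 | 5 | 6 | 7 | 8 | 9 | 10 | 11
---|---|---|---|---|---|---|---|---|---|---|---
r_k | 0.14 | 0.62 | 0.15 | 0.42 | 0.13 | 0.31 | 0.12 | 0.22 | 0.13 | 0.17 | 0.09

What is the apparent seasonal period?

2

The largest autocorrelation is r_2 = 0.62, with weaker echoes at lags 4 (0.42), 6 (0.31), 8 (0.22) and 10 (0.17); the remaining lags stay at or below 0.15.
The dominant spike at lag 2 indicates a seasonal period of 2.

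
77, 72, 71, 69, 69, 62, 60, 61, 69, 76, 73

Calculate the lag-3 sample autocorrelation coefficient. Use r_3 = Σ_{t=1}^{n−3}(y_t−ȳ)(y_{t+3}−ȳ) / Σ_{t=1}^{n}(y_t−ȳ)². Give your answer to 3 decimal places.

Mean ȳ = (77 + 72 + 71 + 69 + 69 + 62 + 60 + 61 + 69 + 76 + 73)/11 = 69.0000
Numerator Σ_{t=1}^{8}(y_t−ȳ)(y_{t+3}−ȳ) = -109.0000
Denominator Σ(y_t−ȳ)² = 336.0000
r_3 = -109.0000 / 336.0000 = -0.324

-0.324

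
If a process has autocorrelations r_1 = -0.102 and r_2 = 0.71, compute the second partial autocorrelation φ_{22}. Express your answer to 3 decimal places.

φ_{22} = (r_2 − r_1²) / (1 − r_1²)
r_1² = (-0.102)² = 0.010404
Numerator = 0.71 − 0.0104 = 0.6996; denominator = 1 − 0.0104 = 0.9896
φ_{22} = 0.6996 / 0.9896 = 0.707

0.707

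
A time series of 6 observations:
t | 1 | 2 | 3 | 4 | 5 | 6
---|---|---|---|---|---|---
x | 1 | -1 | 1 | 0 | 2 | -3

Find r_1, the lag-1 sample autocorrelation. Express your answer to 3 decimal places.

Mean x̄ = (1 − 1 + 1 + 0 + 2 − 3)/6 = 0.0000
Deviations from mean: 1.0000, -1.0000, 1.0000, 0.0000, 2.0000, -3.0000
Numerator Σ_{t=1}^{5}(x_t−x̄)(x_{t+1}−x̄) = -8.0000
Denominator Σ(x_t−x̄)² = 16.0000
r_1 = -8.0000 / 16.0000 = -0.500

-0.500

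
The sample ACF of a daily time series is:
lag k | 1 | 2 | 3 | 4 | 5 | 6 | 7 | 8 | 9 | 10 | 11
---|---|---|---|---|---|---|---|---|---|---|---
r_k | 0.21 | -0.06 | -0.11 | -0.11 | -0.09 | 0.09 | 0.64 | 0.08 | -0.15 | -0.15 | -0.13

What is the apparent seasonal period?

The largest autocorrelation is r_7 = 0.64; the remaining lags stay at or below 0.21.
The dominant spike at lag 7 indicates a seasonal period of 7.

7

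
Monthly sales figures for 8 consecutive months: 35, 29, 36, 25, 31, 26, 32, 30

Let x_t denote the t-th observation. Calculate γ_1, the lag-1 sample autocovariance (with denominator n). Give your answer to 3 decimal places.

Mean x̄ = (35 + 29 + 36 + 25 + 31 + 26 + 32 + 30)/8 = 30.5000
Deviations: 4.5000, -1.5000, 5.5000, -5.5000, 0.5000, -4.5000, 1.5000, -0.5000
Σ_{t=1}^{7}(x_t−x̄)(x_{t+1}−x̄) = -57.7500
γ_1 = -57.7500 / 8 = -7.219

-7.219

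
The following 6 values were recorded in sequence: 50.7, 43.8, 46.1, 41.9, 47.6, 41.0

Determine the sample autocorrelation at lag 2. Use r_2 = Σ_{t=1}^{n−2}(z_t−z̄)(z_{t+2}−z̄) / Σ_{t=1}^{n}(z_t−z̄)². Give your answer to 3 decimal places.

Mean z̄ = (50.7 + 43.8 + 46.1 + 41.9 + 47.6 + 41.0)/6 = 45.1833
Deviations from mean: 5.5167, -1.3833, 0.9167, -3.2833, 2.4167, -4.1833
Σ(z_t−z̄)(z_{t+2}−z̄) = (5.0569) + (4.5419) + (2.2153) + (13.7353) = 25.5494
Denominator Σ(z_t−z̄)² = 67.3083
r_2 = 25.5494 / 67.3083 = 0.380

0.380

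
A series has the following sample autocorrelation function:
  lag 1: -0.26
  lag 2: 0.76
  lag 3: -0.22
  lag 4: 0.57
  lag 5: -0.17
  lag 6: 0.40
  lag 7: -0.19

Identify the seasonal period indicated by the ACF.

The largest autocorrelation is r_2 = 0.76, with weaker echoes at lags 4 (0.57) and 6 (0.40); the remaining lags stay at or below -0.17.
The dominant spike at lag 2 indicates a seasonal period of 2.

2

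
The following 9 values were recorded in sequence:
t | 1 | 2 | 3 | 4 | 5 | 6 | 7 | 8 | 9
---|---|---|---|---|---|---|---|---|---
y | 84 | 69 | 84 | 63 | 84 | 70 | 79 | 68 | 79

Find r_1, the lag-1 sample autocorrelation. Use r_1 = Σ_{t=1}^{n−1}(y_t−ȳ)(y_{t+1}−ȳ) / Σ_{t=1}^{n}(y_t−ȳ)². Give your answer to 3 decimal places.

Mean ȳ = (84 + 69 + 84 + 63 + 84 + 70 + 79 + 68 + 79)/9 = 75.5556
Numerator Σ_{t=1}^{8}(y_t−ȳ)(y_{t+1}−ȳ) = -440.8642
Denominator Σ(y_t−ȳ)² = 526.2222
r_1 = -440.8642 / 526.2222 = -0.838

-0.838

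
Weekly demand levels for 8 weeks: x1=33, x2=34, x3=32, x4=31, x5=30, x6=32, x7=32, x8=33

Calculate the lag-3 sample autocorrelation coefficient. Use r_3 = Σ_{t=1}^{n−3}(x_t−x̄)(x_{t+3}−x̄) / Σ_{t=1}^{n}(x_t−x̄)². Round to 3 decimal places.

-0.614

Mean x̄ = (33 + 34 + 32 + 31 + 30 + 32 + 32 + 33)/8 = 32.1250
Deviations from mean: 0.8750, 1.8750, -0.1250, -1.1250, -2.1250, -0.1250, -0.1250, 0.8750
Numerator Σ_{t=1}^{5}(x_t−x̄)(x_{t+3}−x̄) = -6.6719
Denominator Σ(x_t−x̄)² = 10.8750
r_3 = -6.6719 / 10.8750 = -0.614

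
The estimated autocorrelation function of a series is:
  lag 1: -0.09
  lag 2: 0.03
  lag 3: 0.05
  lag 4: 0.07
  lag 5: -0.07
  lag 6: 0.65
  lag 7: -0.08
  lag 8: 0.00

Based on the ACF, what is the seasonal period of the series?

The largest autocorrelation is r_6 = 0.65; the remaining lags stay at or below 0.07.
The dominant spike at lag 6 indicates a seasonal period of 6.

6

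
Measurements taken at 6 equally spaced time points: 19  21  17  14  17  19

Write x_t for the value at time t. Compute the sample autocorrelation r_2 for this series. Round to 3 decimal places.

-0.586

Mean x̄ = (19 + 21 + 17 + 14 + 17 + 19)/6 = 17.8333
Deviations from mean: 1.1667, 3.1667, -0.8333, -3.8333, -0.8333, 1.1667
Σ(x_t−x̄)(x_{t+2}−x̄) = (-0.9722) + (-12.1389) + (0.6944) + (-4.4722) = -16.8889
Denominator Σ(x_t−x̄)² = 28.8333
r_2 = -16.8889 / 28.8333 = -0.586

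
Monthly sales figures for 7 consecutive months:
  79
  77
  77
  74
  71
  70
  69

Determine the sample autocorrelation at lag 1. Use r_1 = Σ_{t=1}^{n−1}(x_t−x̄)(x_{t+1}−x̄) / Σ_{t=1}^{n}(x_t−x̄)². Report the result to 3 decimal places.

Mean x̄ = (79 + 77 + 77 + 74 + 71 + 70 + 69)/7 = 73.8571
Deviations from mean: 5.1429, 3.1429, 3.1429, 0.1429, -2.8571, -3.8571, -4.8571
Σ(x_t−x̄)(x_{t+1}−x̄) = (16.1633) + (9.8776) + (0.4490) + (-0.4082) + (11.0204) + (18.7347) = 55.8367
Denominator Σ(x_t−x̄)² = 92.8571
r_1 = 55.8367 / 92.8571 = 0.601

0.601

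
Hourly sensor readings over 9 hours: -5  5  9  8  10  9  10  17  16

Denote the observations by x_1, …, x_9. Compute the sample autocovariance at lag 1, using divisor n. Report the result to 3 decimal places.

13.340

Mean x̄ = (-5 + 5 + 9 + 8 + 10 + 9 + 10 + 17 + 16)/9 = 8.7778
Σ_{t=1}^{8}(x_t−x̄)(x_{t+1}−x̄) = 120.0617
γ_1 = 120.0617 / 9 = 13.340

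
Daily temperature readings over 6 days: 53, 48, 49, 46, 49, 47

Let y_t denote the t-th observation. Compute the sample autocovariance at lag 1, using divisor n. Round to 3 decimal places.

-0.907

Mean ȳ = (53 + 48 + 49 + 46 + 49 + 47)/6 = 48.6667
Deviations: 4.3333, -0.6667, 0.3333, -2.6667, 0.3333, -1.6667
Σ_{t=1}^{5}(y_t−ȳ)(y_{t+1}−ȳ) = -5.4444
γ_1 = -5.4444 / 6 = -0.907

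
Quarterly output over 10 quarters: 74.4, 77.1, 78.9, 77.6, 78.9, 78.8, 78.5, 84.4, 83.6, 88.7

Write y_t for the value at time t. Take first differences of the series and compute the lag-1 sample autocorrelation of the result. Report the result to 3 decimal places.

First differences Δy: 2.7, 1.8, -1.3, 1.3, -0.1, -0.3, 5.9, -0.8, 5.1
Mean of differences = 1.5889
Numerator Σ(Δy_t−Δȳ)(Δy_{t+1}−Δȳ) = -22.6923
Denominator Σ(Δy_t−Δȳ)² = 52.7489
r_1(Δy) = -22.6923 / 52.7489 = -0.430

-0.430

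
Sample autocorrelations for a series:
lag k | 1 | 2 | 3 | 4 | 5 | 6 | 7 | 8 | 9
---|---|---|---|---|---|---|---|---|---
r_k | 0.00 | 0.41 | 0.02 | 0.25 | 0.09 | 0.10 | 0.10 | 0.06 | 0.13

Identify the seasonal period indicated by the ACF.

2

The largest autocorrelation is r_2 = 0.41, with a weaker echo at lag 4 (0.25); the remaining lags stay at or below 0.13.
The dominant spike at lag 2 indicates a seasonal period of 2.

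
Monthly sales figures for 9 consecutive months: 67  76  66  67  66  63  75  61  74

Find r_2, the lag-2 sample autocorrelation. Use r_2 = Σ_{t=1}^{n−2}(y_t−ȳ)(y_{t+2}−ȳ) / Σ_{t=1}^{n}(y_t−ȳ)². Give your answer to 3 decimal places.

0.288

Mean ȳ = (67 + 76 + 66 + 67 + 66 + 63 + 75 + 61 + 74)/9 = 68.3333
Numerator Σ_{t=1}^{7}(y_t−ȳ)(y_{t+2}−ȳ) = 66.7778
Denominator Σ(y_t−ȳ)² = 232.0000
r_2 = 66.7778 / 232.0000 = 0.288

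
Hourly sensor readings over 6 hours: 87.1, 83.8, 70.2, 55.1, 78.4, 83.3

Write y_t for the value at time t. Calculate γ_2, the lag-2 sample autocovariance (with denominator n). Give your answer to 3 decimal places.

-64.273

Mean ȳ = (87.1 + 83.8 + 70.2 + 55.1 + 78.4 + 83.3)/6 = 76.3167
Deviations: 10.7833, 7.4833, -6.1167, -21.2167, 2.0833, 6.9833
Σ_{t=1}^{4}(y_t−ȳ)(y_{t+2}−ȳ) = -385.6356
γ_2 = -385.6356 / 6 = -64.273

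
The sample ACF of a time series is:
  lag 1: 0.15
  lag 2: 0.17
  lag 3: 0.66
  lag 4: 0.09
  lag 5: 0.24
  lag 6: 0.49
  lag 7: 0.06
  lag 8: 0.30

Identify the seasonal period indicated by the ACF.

The largest autocorrelation is r_3 = 0.66, with a weaker echo at lag 6 (0.49); the remaining lags stay at or below 0.30.
The dominant spike at lag 3 indicates a seasonal period of 3.

3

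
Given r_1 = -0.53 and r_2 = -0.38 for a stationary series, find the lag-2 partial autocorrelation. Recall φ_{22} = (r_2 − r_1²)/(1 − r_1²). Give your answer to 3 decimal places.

φ_{22} = (r_2 − r_1²) / (1 − r_1²)
r_1² = (-0.53)² = 0.2809
Numerator = -0.38 − 0.2809 = -0.6609; denominator = 1 − 0.2809 = 0.7191
φ_{22} = -0.6609 / 0.7191 = -0.919

-0.919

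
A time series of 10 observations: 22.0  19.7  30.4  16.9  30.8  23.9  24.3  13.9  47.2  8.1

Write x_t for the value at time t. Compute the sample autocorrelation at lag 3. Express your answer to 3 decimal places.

Mean x̄ = (22.0 + 19.7 + 30.4 + 16.9 + 30.8 + 23.9 + 24.3 + 13.9 + 47.2 + 8.1)/10 = 23.7200
Σ(x_t−x̄)(x_{t+3}−x̄) = (11.7304) + (-28.4616) + (1.2024) + (-3.9556) + (-69.5256) + (4.2264) + (-9.0596) = -93.8432
Denominator Σ(x_t−x̄)² = 1052.4760
r_3 = -93.8432 / 1052.4760 = -0.089

-0.089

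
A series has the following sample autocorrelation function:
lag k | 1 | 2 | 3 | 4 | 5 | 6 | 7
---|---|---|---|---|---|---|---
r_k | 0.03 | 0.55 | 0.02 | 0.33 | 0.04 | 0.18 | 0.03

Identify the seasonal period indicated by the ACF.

The largest autocorrelation is r_2 = 0.55, with weaker echoes at lags 4 (0.33) and 6 (0.18); the remaining lags stay at or below 0.04.
The dominant spike at lag 2 indicates a seasonal period of 2.

2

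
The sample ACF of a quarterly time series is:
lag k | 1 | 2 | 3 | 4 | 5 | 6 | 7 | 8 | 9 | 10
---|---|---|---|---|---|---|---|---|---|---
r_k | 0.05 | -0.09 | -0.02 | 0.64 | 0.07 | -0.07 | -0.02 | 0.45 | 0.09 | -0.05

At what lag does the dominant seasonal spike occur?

The largest autocorrelation is r_4 = 0.64, with a weaker echo at lag 8 (0.45); the remaining lags stay at or below 0.09.
The dominant spike at lag 4 indicates a seasonal period of 4.

4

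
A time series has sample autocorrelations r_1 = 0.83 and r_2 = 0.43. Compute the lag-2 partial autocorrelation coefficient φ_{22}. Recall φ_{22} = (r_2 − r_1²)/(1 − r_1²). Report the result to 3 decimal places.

-0.832

φ_{22} = (r_2 − r_1²) / (1 − r_1²)
r_1² = (0.83)² = 0.6889
Numerator = 0.43 − 0.6889 = -0.2589; denominator = 1 − 0.6889 = 0.3111
φ_{22} = -0.2589 / 0.3111 = -0.832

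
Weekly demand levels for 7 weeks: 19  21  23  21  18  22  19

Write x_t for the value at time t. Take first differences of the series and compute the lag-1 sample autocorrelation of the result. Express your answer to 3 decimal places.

First differences Δx: 2, 2, -2, -3, 4, -3
Mean of differences = 0.0000
Numerator Σ(Δx_t−Δx̄)(Δx_{t+1}−Δx̄) = -18.0000
Denominator Σ(Δx_t−Δx̄)² = 46.0000
r_1(Δx) = -18.0000 / 46.0000 = -0.391

-0.391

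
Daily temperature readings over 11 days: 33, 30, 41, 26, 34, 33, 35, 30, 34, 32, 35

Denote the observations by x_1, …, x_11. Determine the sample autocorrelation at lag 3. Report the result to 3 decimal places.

Mean x̄ = (33 + 30 + 41 + 26 + 34 + 33 + 35 + 30 + 34 + 32 + 35)/11 = 33.0000
Numerator Σ_{t=1}^{8}(x_t−x̄)(x_{t+3}−x̄) = -28.0000
Denominator Σ(x_t−x̄)² = 142.0000
r_3 = -28.0000 / 142.0000 = -0.197

-0.197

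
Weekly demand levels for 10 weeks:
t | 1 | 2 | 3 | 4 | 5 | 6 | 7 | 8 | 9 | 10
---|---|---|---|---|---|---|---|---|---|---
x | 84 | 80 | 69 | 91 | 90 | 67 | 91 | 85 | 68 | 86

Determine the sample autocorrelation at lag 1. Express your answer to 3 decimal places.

-0.432

Mean x̄ = (84 + 80 + 69 + 91 + 90 + 67 + 91 + 85 + 68 + 86)/10 = 81.1000
Numerator Σ_{t=1}^{9}(x_t−x̄)(x_{t+1}−x̄) = -363.3100
Denominator Σ(x_t−x̄)² = 840.9000
r_1 = -363.3100 / 840.9000 = -0.432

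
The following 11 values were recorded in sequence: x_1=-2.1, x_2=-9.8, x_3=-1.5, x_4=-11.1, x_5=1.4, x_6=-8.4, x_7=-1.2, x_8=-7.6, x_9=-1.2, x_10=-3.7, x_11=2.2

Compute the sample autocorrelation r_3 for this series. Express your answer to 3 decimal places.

-0.613

Mean x̄ = (-2.1 − 9.8 − 1.5 − 11.1 + 1.4 − 8.4 − 1.2 − 7.6 − 1.2 − 3.7 + 2.2)/11 = -3.9091
Numerator Σ_{t=1}^{8}(x_t−x̄)(x_{t+3}−x̄) = -128.3275
Denominator Σ(x_t−x̄)² = 209.5091
r_3 = -128.3275 / 209.5091 = -0.613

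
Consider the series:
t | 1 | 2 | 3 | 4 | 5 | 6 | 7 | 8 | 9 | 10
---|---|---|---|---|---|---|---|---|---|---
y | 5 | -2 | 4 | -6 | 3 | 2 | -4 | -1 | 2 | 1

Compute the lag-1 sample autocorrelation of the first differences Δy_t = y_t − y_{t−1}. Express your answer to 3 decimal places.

First differences Δy: -7, 6, -10, 9, -1, -6, 3, 3, -1
Mean of differences = -0.4444
Numerator Σ(Δy_t−Δȳ)(Δy_{t+1}−Δȳ) = -205.4198
Denominator Σ(Δy_t−Δȳ)² = 320.2222
r_1(Δy) = -205.4198 / 320.2222 = -0.641

-0.641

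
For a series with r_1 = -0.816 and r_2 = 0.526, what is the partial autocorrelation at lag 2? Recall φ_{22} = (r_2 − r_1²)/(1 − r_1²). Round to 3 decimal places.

φ_{22} = (r_2 − r_1²) / (1 − r_1²)
r_1² = (-0.816)² = 0.665856
Numerator = 0.526 − 0.6659 = -0.1399; denominator = 1 − 0.6659 = 0.3341
φ_{22} = -0.1399 / 0.3341 = -0.419

-0.419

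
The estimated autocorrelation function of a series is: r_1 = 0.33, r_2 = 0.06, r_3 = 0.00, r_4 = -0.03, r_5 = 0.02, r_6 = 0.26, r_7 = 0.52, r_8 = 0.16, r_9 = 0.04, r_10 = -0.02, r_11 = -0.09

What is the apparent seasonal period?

The largest autocorrelation is r_7 = 0.52; the remaining lags stay at or below 0.33. The elevated value at lag 1 (0.33), dropping to 0.06 at lag 2, reflects decaying short-term dependence rather than seasonality.
The dominant spike at lag 7 indicates a seasonal period of 7.

7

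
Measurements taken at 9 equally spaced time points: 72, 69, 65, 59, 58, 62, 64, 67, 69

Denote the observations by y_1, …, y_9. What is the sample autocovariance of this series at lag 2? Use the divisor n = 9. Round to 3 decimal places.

-1.000

Mean ȳ = (72 + 69 + 65 + 59 + 58 + 62 + 64 + 67 + 69)/9 = 65.0000
Σ_{t=1}^{7}(y_t−ȳ)(y_{t+2}−ȳ) = -9.0000
γ_2 = -9.0000 / 9 = -1.000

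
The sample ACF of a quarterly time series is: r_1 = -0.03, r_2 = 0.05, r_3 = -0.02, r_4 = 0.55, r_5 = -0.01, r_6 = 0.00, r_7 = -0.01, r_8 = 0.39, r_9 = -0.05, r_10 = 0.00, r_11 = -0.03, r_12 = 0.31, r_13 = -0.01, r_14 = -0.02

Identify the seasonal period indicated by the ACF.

4

The largest autocorrelation is r_4 = 0.55, with weaker echoes at lags 8 (0.39) and 12 (0.31); the remaining lags stay at or below 0.05.
The dominant spike at lag 4 indicates a seasonal period of 4.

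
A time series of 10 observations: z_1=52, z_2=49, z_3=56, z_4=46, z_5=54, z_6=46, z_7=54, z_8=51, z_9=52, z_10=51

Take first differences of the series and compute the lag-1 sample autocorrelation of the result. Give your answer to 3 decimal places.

First differences Δz: -3, 7, -10, 8, -8, 8, -3, 1, -1
Mean of differences = -0.1111
Numerator Σ(Δz_t−Δz̄)(Δz_{t+1}−Δz̄) = -326.6790
Denominator Σ(Δz_t−Δz̄)² = 360.8889
r_1(Δz) = -326.6790 / 360.8889 = -0.905

-0.905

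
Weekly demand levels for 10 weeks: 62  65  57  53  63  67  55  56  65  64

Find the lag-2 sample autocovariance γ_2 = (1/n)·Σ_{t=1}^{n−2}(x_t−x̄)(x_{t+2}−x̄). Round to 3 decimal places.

-17.768

Mean x̄ = (62 + 65 + 57 + 53 + 63 + 67 + 55 + 56 + 65 + 64)/10 = 60.7000
Σ_{t=1}^{8}(x_t−x̄)(x_{t+2}−x̄) = -177.6800
γ_2 = -177.6800 / 10 = -17.768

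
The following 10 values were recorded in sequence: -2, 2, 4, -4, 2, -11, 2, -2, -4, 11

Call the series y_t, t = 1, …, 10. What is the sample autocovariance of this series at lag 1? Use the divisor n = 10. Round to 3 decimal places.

-10.624

Mean ȳ = (-2 + 2 + 4 − 4 + 2 − 11 + 2 − 2 − 4 + 11)/10 = -0.2000
Σ_{t=1}^{9}(y_t−ȳ)(y_{t+1}−ȳ) = -106.2400
γ_1 = -106.2400 / 10 = -10.624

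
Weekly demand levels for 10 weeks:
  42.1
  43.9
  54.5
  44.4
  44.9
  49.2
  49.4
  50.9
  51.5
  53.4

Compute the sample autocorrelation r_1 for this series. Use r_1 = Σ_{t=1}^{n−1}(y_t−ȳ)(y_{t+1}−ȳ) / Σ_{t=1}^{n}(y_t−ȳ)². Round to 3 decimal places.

0.085

Mean ȳ = (42.1 + 43.9 + 54.5 + 44.4 + 44.9 + 49.2 + 49.4 + 50.9 + 51.5 + 53.4)/10 = 48.4200
Numerator Σ_{t=1}^{9}(y_t−ȳ)(y_{t+1}−ȳ) = 14.2196
Denominator Σ(y_t−ȳ)² = 167.8960
r_1 = 14.2196 / 167.8960 = 0.085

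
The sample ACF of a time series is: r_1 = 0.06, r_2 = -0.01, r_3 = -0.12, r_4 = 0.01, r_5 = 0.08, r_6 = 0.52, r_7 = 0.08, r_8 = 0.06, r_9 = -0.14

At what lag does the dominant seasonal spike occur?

6

The largest autocorrelation is r_6 = 0.52; the remaining lags stay at or below 0.08.
The dominant spike at lag 6 indicates a seasonal period of 6.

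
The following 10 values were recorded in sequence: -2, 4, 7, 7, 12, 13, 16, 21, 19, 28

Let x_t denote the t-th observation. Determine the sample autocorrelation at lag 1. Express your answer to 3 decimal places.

Mean x̄ = (-2 + 4 + 7 + 7 + 12 + 13 + 16 + 21 + 19 + 28)/10 = 12.5000
Numerator Σ_{t=1}^{9}(x_t−x̄)(x_{t+1}−x̄) = 390.2500
Denominator Σ(x_t−x̄)² = 710.5000
r_1 = 390.2500 / 710.5000 = 0.549

0.549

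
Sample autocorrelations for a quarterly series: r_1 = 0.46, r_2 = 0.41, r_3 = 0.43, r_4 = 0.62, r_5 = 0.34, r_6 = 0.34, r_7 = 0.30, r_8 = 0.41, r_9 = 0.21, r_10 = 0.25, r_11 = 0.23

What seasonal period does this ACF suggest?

4

The largest autocorrelation is r_4 = 0.62; the remaining lags stay at or below 0.46. The elevated value at lag 1 (0.46), dropping to 0.41 at lag 2, reflects decaying short-term dependence rather than seasonality.
The dominant spike at lag 4 indicates a seasonal period of 4.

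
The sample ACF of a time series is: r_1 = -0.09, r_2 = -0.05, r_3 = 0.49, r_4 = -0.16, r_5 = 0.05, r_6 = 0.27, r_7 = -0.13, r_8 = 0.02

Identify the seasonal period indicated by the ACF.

3

The largest autocorrelation is r_3 = 0.49, with a weaker echo at lag 6 (0.27); the remaining lags stay at or below 0.05.
The dominant spike at lag 3 indicates a seasonal period of 3.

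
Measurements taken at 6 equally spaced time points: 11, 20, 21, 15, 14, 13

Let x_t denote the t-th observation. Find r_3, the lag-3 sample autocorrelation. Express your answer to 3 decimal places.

Mean x̄ = (11 + 20 + 21 + 15 + 14 + 13)/6 = 15.6667
Deviations from mean: -4.6667, 4.3333, 5.3333, -0.6667, -1.6667, -2.6667
Σ(x_t−x̄)(x_{t+3}−x̄) = (3.1111) + (-7.2222) + (-14.2222) = -18.3333
Denominator Σ(x_t−x̄)² = 79.3333
r_3 = -18.3333 / 79.3333 = -0.231

-0.231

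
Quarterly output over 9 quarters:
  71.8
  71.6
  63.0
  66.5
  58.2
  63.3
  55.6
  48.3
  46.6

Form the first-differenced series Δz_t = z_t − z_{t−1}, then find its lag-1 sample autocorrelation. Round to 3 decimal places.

First differences Δz: -0.2, -8.6, 3.5, -8.3, 5.1, -7.7, -7.3, -1.7
Mean of differences = -3.1500
Numerator Σ(Δz_t−Δz̄)(Δz_{t+1}−Δz̄) = -153.7275
Denominator Σ(Δz_t−Δz̄)² = 217.2400
r_1(Δz) = -153.7275 / 217.2400 = -0.708

-0.708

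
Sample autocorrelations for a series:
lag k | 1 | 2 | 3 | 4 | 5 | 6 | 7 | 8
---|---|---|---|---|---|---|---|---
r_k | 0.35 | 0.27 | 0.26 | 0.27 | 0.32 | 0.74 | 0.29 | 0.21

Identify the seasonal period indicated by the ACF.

6

The largest autocorrelation is r_6 = 0.74; the remaining lags stay at or below 0.35. The elevated value at lag 1 (0.35), dropping to 0.27 at lag 2, reflects decaying short-term dependence rather than seasonality.
The dominant spike at lag 6 indicates a seasonal period of 6.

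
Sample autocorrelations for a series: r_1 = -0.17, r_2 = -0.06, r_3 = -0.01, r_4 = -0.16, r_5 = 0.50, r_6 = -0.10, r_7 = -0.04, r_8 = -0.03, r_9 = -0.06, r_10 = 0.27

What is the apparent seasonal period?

The largest autocorrelation is r_5 = 0.50, with a weaker echo at lag 10 (0.27); the remaining lags stay at or below -0.01.
The dominant spike at lag 5 indicates a seasonal period of 5.

5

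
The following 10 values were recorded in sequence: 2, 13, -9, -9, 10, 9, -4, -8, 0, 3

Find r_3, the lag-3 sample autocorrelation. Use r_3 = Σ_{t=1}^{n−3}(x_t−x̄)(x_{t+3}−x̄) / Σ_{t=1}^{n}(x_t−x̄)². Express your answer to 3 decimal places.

Mean x̄ = (2 + 13 − 9 − 9 + 10 + 9 − 4 − 8 + 0 + 3)/10 = 0.7000
Σ(x_t−x̄)(x_{t+3}−x̄) = (-12.6100) + (114.3900) + (-80.5100) + (45.5900) + (-80.9100) + (-5.8100) + (-10.8100) = -30.6700
Denominator Σ(x_t−x̄)² = 600.1000
r_3 = -30.6700 / 600.1000 = -0.051

-0.051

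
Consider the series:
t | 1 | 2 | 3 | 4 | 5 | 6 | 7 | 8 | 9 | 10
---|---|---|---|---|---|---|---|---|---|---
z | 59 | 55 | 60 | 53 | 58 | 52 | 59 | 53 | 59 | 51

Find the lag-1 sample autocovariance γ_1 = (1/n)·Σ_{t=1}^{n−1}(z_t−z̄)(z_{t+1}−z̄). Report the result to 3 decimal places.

Mean z̄ = (59 + 55 + 60 + 53 + 58 + 52 + 59 + 53 + 59 + 51)/10 = 55.9000
Σ_{t=1}^{9}(z_t−z̄)(z_{t+1}−z̄) = -77.9100
γ_1 = -77.9100 / 10 = -7.791

-7.791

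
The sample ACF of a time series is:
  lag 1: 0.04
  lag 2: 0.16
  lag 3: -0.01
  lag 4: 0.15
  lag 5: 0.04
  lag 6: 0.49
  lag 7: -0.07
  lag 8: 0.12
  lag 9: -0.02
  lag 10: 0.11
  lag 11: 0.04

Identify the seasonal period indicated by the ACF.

The largest autocorrelation is r_6 = 0.49; the remaining lags stay at or below 0.16.
The dominant spike at lag 6 indicates a seasonal period of 6.

6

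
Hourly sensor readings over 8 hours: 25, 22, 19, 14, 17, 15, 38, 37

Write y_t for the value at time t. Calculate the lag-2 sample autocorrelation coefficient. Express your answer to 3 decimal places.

Mean ȳ = (25 + 22 + 19 + 14 + 17 + 15 + 38 + 37)/8 = 23.3750
Deviations from mean: 1.6250, -1.3750, -4.3750, -9.3750, -6.3750, -8.3750, 14.6250, 13.6250
Numerator Σ_{t=1}^{6}(y_t−ȳ)(y_{t+2}−ȳ) = -95.1563
Denominator Σ(y_t−ȳ)² = 621.8750
r_2 = -95.1563 / 621.8750 = -0.153

-0.153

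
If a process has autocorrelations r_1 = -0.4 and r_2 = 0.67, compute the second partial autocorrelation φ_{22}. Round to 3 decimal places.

φ_{22} = (r_2 − r_1²) / (1 − r_1²)
r_1² = (-0.4)² = 0.16
Numerator = 0.67 − 0.1600 = 0.5100; denominator = 1 − 0.1600 = 0.8400
φ_{22} = 0.5100 / 0.8400 = 0.607

0.607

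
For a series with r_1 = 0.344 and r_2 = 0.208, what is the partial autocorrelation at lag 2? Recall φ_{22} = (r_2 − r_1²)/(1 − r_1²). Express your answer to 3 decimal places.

φ_{22} = (r_2 − r_1²) / (1 − r_1²)
r_1² = (0.344)² = 0.118336
Numerator = 0.208 − 0.1183 = 0.0897; denominator = 1 − 0.1183 = 0.8817
φ_{22} = 0.0897 / 0.8817 = 0.102

0.102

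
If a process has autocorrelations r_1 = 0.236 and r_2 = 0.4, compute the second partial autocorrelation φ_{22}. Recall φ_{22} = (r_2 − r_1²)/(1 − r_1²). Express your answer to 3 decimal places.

φ_{22} = (r_2 − r_1²) / (1 − r_1²)
r_1² = (0.236)² = 0.055696
Numerator = 0.4 − 0.0557 = 0.3443; denominator = 1 − 0.0557 = 0.9443
φ_{22} = 0.3443 / 0.9443 = 0.365

0.365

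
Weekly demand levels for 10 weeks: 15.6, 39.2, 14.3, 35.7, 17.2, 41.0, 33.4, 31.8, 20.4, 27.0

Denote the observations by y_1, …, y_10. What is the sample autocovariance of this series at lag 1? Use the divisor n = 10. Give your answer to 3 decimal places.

Mean ȳ = (15.6 + 39.2 + 14.3 + 35.7 + 17.2 + 41.0 + 33.4 + 31.8 + 20.4 + 27.0)/10 = 27.5600
Σ_{t=1}^{9}(y_t−ȳ)(y_{t+1}−ȳ) = -548.1636
γ_1 = -548.1636 / 10 = -54.816

-54.816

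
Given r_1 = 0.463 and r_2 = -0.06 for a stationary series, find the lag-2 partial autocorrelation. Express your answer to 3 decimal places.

φ_{22} = (r_2 − r_1²) / (1 − r_1²)
r_1² = (0.463)² = 0.214369
Numerator = -0.06 − 0.2144 = -0.2744; denominator = 1 − 0.2144 = 0.7856
φ_{22} = -0.2744 / 0.7856 = -0.349

-0.349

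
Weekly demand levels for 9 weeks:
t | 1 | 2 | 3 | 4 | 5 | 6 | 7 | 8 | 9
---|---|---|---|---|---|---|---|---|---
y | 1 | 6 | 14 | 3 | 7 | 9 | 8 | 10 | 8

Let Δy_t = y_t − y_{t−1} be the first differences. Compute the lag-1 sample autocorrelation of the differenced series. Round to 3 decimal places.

First differences Δy: 5, 8, -11, 4, 2, -1, 2, -2
Mean of differences = 0.8750
Numerator Σ(Δy_t−Δȳ)(Δy_{t+1}−Δȳ) = -96.2656
Denominator Σ(Δy_t−Δȳ)² = 232.8750
r_1(Δy) = -96.2656 / 232.8750 = -0.413

-0.413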